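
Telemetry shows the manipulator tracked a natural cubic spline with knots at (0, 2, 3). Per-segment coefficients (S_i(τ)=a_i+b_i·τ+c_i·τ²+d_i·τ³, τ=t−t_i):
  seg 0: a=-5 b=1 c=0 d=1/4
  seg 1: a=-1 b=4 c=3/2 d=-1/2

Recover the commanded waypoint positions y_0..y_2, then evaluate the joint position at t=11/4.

y_0 = S_0(0) = a_0 = -5
y_1 = S_1(0) = a_1 = -1
y_2 = S_1(1) = 4
t_q=11/4 is in segment 1 (τ=3/4); S_1(τ)=337/128

y_0=-5 y_1=-1 y_2=4
S(11/4) = 337/128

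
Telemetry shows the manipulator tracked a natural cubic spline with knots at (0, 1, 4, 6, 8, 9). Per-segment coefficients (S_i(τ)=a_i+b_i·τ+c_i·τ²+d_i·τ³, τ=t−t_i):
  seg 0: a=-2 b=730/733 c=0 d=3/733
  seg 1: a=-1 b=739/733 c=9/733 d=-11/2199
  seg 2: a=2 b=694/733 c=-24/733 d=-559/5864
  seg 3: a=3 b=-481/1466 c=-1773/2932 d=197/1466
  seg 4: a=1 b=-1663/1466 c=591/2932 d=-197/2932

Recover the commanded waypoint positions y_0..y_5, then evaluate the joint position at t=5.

y_0 = S_0(0) = a_0 = -2
y_1 = S_1(0) = a_1 = -1
y_2 = S_2(0) = a_2 = 2
y_3 = S_3(0) = a_3 = 3
y_4 = S_4(0) = a_4 = 1
y_5 = S_4(1) = 0
t_q=5 is in segment 2 (τ=1); S_2(τ)=16529/5864

y_0=-2 y_1=-1 y_2=2 y_3=3 y_4=1 y_5=0
S(5) = 16529/5864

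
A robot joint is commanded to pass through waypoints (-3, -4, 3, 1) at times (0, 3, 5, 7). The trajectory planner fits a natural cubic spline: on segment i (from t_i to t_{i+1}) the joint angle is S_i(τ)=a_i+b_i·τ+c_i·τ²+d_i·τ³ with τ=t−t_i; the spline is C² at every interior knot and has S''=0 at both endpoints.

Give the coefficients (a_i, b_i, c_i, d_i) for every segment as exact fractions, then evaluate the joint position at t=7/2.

  seg 0: a=-3 b=-433/228 c=0 d=119/684
  seg 1: a=-4 b=319/114 c=119/76 d=-277/456
  seg 2: a=3 b=101/57 c=-79/38 d=79/228
S(7/2) = -2779/1216

Δ: Δ0=-1/3, Δ1=7/2, Δ2=-1
row 1: diag=10, rhs=23; c'=1/5, d'=23/10
row 2: denom=8−2·1/5=38/5; d'=(-27−2·23/10)/(38/5)=-79/19
back: M2=-79/19
back: M1=23/10−1/5·-79/19=119/38
M: M0=0, M1=119/38, M2=-79/19, M3=0
seg 0: a=-3, c=M0/2=0, d=(M1−M0)/(6·3)=119/684, b=Δ0−h0·(2M0+M1)/6=-433/228
seg 1: a=-4, c=M1/2=119/76, d=(M2−M1)/(6·2)=-277/456, b=Δ1−h1·(2M1+M2)/6=319/114
seg 2: a=3, c=M2/2=-79/38, d=(M3−M2)/(6·2)=79/228, b=Δ2−h2·(2M2+M3)/6=101/57
t_q=7/2 → seg 1, τ=1/2; S=-4+319/114·τ+119/76·τ²+-277/456·τ³=-2779/1216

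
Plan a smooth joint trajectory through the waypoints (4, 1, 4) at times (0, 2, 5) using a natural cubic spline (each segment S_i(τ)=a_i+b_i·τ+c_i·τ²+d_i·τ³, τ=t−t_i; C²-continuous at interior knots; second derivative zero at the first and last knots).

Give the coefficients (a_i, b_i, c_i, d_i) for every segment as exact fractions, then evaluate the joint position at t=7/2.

Δ: Δ0=-3/2, Δ1=1
row 1: diag=10, rhs=15; c'=3/10, d'=3/2
back: M1=3/2
M: M0=0, M1=3/2, M2=0
seg 0: a=4, c=M0/2=0, d=(M1−M0)/(6·2)=1/8, b=Δ0−h0·(2M0+M1)/6=-2
seg 1: a=1, c=M1/2=3/4, d=(M2−M1)/(6·3)=-1/12, b=Δ1−h1·(2M1+M2)/6=-1/2
t_q=7/2 → seg 1, τ=3/2; S=1+-1/2·τ+3/4·τ²+-1/12·τ³=53/32

  seg 0: a=4 b=-2 c=0 d=1/8
  seg 1: a=1 b=-1/2 c=3/4 d=-1/12
S(7/2) = 53/32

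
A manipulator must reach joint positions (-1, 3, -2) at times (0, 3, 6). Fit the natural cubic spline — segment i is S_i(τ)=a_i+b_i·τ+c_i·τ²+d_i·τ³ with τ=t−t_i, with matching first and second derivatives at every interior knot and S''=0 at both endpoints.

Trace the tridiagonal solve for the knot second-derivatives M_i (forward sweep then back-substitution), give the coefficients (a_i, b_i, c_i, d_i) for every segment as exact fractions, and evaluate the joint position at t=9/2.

Δ: Δ0=4/3, Δ1=-5/3
row 1: diag=12, rhs=-18; c'=1/4, d'=-3/2
back: M1=-3/2
M: M0=0, M1=-3/2, M2=0
seg 0: a=-1, c=M0/2=0, d=(M1−M0)/(6·3)=-1/12, b=Δ0−h0·(2M0+M1)/6=25/12
seg 1: a=3, c=M1/2=-3/4, d=(M2−M1)/(6·3)=1/12, b=Δ1−h1·(2M1+M2)/6=-1/6
t_q=9/2 → seg 1, τ=3/2; S=3+-1/6·τ+-3/4·τ²+1/12·τ³=43/32

  seg 0: a=-1 b=25/12 c=0 d=-1/12
  seg 1: a=3 b=-1/6 c=-3/4 d=1/12
S(9/2) = 43/32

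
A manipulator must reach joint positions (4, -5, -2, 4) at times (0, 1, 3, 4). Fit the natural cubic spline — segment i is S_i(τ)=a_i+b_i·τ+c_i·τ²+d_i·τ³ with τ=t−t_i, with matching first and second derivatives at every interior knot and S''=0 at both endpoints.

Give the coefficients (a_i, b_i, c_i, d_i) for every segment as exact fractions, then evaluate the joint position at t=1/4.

  seg 0: a=4 b=-171/16 c=0 d=27/16
  seg 1: a=-5 b=-45/8 c=81/16 d=-3/4
  seg 2: a=-2 b=45/8 c=9/16 d=-3/16
S(1/4) = 1387/1024

Δ: Δ0=-9, Δ1=3/2, Δ2=6
row 1: diag=6, rhs=63; c'=1/3, d'=21/2
row 2: denom=6−2·1/3=16/3; d'=(27−2·21/2)/(16/3)=9/8
back: M2=9/8
back: M1=21/2−1/3·9/8=81/8
M: M0=0, M1=81/8, M2=9/8, M3=0
seg 0: a=4, c=M0/2=0, d=(M1−M0)/(6·1)=27/16, b=Δ0−h0·(2M0+M1)/6=-171/16
seg 1: a=-5, c=M1/2=81/16, d=(M2−M1)/(6·2)=-3/4, b=Δ1−h1·(2M1+M2)/6=-45/8
seg 2: a=-2, c=M2/2=9/16, d=(M3−M2)/(6·1)=-3/16, b=Δ2−h2·(2M2+M3)/6=45/8
t_q=1/4 → seg 0, τ=1/4; S=4+-171/16·τ+0·τ²+27/16·τ³=1387/1024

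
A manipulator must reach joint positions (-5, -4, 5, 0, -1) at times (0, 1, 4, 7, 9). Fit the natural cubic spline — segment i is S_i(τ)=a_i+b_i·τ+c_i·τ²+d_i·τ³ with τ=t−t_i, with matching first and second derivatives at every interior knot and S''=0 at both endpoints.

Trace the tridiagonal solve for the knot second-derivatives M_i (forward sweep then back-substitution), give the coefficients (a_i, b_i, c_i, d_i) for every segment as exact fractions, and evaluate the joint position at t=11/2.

  seg 0: a=-5 b=851/1596 c=0 d=745/1596
  seg 1: a=-4 b=1543/798 c=745/532 d=-5003/14364
  seg 2: a=5 b=1487/1596 c=-692/399 d=4157/14364
  seg 3: a=0 b=-1325/798 c=463/532 d=-463/3192
S(11/2) = 2111/608

Δ: Δ0=1, Δ1=3, Δ2=-5/3, Δ3=-1/2
row 1: diag=8, rhs=12; c'=3/8, d'=3/2
row 2: denom=12−3·3/8=87/8; d'=(-28−3·3/2)/(87/8)=-260/87
row 3: denom=10−3·8/29=266/29; d'=(7−3·-260/87)/(266/29)=463/266
back: M3=463/266
back: M2=-260/87−8/29·463/266=-1384/399
back: M1=3/2−3/8·-1384/399=745/266
M: M0=0, M1=745/266, M2=-1384/399, M3=463/266, M4=0
seg 0: a=-5, c=M0/2=0, d=(M1−M0)/(6·1)=745/1596, b=Δ0−h0·(2M0+M1)/6=851/1596
seg 1: a=-4, c=M1/2=745/532, d=(M2−M1)/(6·3)=-5003/14364, b=Δ1−h1·(2M1+M2)/6=1543/798
seg 2: a=5, c=M2/2=-692/399, d=(M3−M2)/(6·3)=4157/14364, b=Δ2−h2·(2M2+M3)/6=1487/1596
seg 3: a=0, c=M3/2=463/532, d=(M4−M3)/(6·2)=-463/3192, b=Δ3−h3·(2M3+M4)/6=-1325/798
t_q=11/2 → seg 2, τ=3/2; S=5+1487/1596·τ+-692/399·τ²+4157/14364·τ³=2111/608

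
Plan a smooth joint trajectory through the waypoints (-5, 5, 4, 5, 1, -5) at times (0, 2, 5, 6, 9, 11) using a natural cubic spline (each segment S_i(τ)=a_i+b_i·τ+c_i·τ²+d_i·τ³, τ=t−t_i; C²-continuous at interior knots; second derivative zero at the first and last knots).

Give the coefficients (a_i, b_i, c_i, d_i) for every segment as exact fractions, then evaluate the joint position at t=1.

Δ: Δ0=5, Δ1=-1/3, Δ2=1, Δ3=-4/3, Δ4=-3
row 1: diag=10, rhs=-32; c'=3/10, d'=-16/5
row 2: denom=8−3·3/10=71/10; d'=(8−3·-16/5)/(71/10)=176/71
row 3: denom=8−1·10/71=558/71; d'=(-14−1·176/71)/(558/71)=-65/31
row 4: denom=10−3·71/186=549/62; d'=(-10−3·-65/31)/(549/62)=-230/549
back: M4=-230/549
back: M3=-65/31−71/186·-230/549=-3190/1647
back: M2=176/71−10/71·-3190/1647=4532/1647
back: M1=-16/5−3/10·4532/1647=-2210/549
M: M0=0, M1=-2210/549, M2=4532/1647, M3=-3190/1647, M4=-230/549, M5=0
seg 0: a=-5, c=M0/2=0, d=(M1−M0)/(6·2)=-1105/3294, b=Δ0−h0·(2M0+M1)/6=10445/1647
seg 1: a=5, c=M1/2=-1105/549, d=(M2−M1)/(6·3)=5581/14823, b=Δ1−h1·(2M1+M2)/6=3815/1647
seg 2: a=4, c=M2/2=2266/1647, d=(M3−M2)/(6·1)=-143/183, b=Δ2−h2·(2M2+M3)/6=668/1647
seg 3: a=5, c=M3/2=-1595/1647, d=(M4−M3)/(6·3)=1250/14823, b=Δ3−h3·(2M3+M4)/6=1339/1647
seg 4: a=1, c=M4/2=-115/549, d=(M5−M4)/(6·2)=115/3294, b=Δ4−h4·(2M4+M5)/6=-4481/1647
t_q=1 → seg 0, τ=1; S=-5+10445/1647·τ+0·τ²+-1105/3294·τ³=1105/1098

  seg 0: a=-5 b=10445/1647 c=0 d=-1105/3294
  seg 1: a=5 b=3815/1647 c=-1105/549 d=5581/14823
  seg 2: a=4 b=668/1647 c=2266/1647 d=-143/183
  seg 3: a=5 b=1339/1647 c=-1595/1647 d=1250/14823
  seg 4: a=1 b=-4481/1647 c=-115/549 d=115/3294
S(1) = 1105/1098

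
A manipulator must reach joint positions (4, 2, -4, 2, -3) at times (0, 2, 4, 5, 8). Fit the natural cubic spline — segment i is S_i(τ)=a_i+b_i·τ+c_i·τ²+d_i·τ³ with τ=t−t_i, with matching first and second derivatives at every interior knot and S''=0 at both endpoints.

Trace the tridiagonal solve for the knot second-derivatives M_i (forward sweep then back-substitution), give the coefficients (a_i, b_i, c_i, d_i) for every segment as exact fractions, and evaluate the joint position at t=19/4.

Δ: Δ0=-1, Δ1=-3, Δ2=6, Δ3=-5/3
row 1: diag=8, rhs=-12; c'=1/4, d'=-3/2
row 2: denom=6−2·1/4=11/2; d'=(54−2·-3/2)/(11/2)=114/11
row 3: denom=8−1·2/11=86/11; d'=(-46−1·114/11)/(86/11)=-310/43
back: M3=-310/43
back: M2=114/11−2/11·-310/43=502/43
back: M1=-3/2−1/4·502/43=-190/43
M: M0=0, M1=-190/43, M2=502/43, M3=-310/43, M4=0
seg 0: a=4, c=M0/2=0, d=(M1−M0)/(6·2)=-95/258, b=Δ0−h0·(2M0+M1)/6=61/129
seg 1: a=2, c=M1/2=-95/43, d=(M2−M1)/(6·2)=173/129, b=Δ1−h1·(2M1+M2)/6=-509/129
seg 2: a=-4, c=M2/2=251/43, d=(M3−M2)/(6·1)=-406/129, b=Δ2−h2·(2M2+M3)/6=427/129
seg 3: a=2, c=M3/2=-155/43, d=(M4−M3)/(6·3)=155/387, b=Δ3−h3·(2M3+M4)/6=715/129
t_q=19/4 → seg 2, τ=3/4; S=-4+427/129·τ+251/43·τ²+-406/129·τ³=603/1376

  seg 0: a=4 b=61/129 c=0 d=-95/258
  seg 1: a=2 b=-509/129 c=-95/43 d=173/129
  seg 2: a=-4 b=427/129 c=251/43 d=-406/129
  seg 3: a=2 b=715/129 c=-155/43 d=155/387
S(19/4) = 603/1376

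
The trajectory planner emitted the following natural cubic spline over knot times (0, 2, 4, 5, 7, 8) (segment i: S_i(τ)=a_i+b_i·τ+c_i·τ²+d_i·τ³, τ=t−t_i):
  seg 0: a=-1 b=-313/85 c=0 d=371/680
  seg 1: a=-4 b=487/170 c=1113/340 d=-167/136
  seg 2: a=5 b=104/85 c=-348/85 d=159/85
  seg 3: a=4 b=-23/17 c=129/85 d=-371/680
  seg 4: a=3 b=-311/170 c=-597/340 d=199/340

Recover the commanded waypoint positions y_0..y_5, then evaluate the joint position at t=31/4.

y_0 = S_0(0) = a_0 = -1
y_1 = S_1(0) = a_1 = -4
y_2 = S_2(0) = a_2 = 5
y_3 = S_3(0) = a_3 = 4
y_4 = S_4(0) = a_4 = 3
y_5 = S_4(1) = 0
t_q=31/4 is in segment 4 (τ=3/4); S_4(τ)=3861/4352

y_0=-1 y_1=-4 y_2=5 y_3=4 y_4=3 y_5=0
S(31/4) = 3861/4352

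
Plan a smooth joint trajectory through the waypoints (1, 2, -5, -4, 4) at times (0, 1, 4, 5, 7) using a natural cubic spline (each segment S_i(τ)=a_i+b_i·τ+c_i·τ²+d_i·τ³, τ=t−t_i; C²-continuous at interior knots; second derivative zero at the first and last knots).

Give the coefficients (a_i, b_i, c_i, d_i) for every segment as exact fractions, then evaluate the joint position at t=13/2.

  seg 0: a=1 b=227/138 c=0 d=-89/138
  seg 1: a=2 b=-20/69 c=-89/46 d=173/414
  seg 2: a=-5 b=-85/138 c=42/23 d=-29/138
  seg 3: a=-4 b=166/69 c=55/46 d=-55/276
S(13/2) = 1197/736

Δ: Δ0=1, Δ1=-7/3, Δ2=1, Δ3=4
row 1: diag=8, rhs=-20; c'=3/8, d'=-5/2
row 2: denom=8−3·3/8=55/8; d'=(20−3·-5/2)/(55/8)=4
row 3: denom=6−1·8/55=322/55; d'=(18−1·4)/(322/55)=55/23
back: M3=55/23
back: M2=4−8/55·55/23=84/23
back: M1=-5/2−3/8·84/23=-89/23
M: M0=0, M1=-89/23, M2=84/23, M3=55/23, M4=0
seg 0: a=1, c=M0/2=0, d=(M1−M0)/(6·1)=-89/138, b=Δ0−h0·(2M0+M1)/6=227/138
seg 1: a=2, c=M1/2=-89/46, d=(M2−M1)/(6·3)=173/414, b=Δ1−h1·(2M1+M2)/6=-20/69
seg 2: a=-5, c=M2/2=42/23, d=(M3−M2)/(6·1)=-29/138, b=Δ2−h2·(2M2+M3)/6=-85/138
seg 3: a=-4, c=M3/2=55/46, d=(M4−M3)/(6·2)=-55/276, b=Δ3−h3·(2M3+M4)/6=166/69
t_q=13/2 → seg 3, τ=3/2; S=-4+166/69·τ+55/46·τ²+-55/276·τ³=1197/736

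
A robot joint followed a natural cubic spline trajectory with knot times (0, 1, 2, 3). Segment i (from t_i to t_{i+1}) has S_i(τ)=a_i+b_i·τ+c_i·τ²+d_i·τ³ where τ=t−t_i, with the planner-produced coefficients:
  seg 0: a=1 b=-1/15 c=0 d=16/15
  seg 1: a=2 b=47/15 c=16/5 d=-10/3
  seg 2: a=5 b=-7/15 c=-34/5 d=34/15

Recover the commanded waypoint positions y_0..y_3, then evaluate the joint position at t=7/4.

y_0 = S_0(0) = a_0 = 1
y_1 = S_1(0) = a_1 = 2
y_2 = S_2(0) = a_2 = 5
y_3 = S_2(1) = 0
t_q=7/4 is in segment 1 (τ=3/4); S_1(τ)=759/160

y_0=1 y_1=2 y_2=5 y_3=0
S(7/4) = 759/160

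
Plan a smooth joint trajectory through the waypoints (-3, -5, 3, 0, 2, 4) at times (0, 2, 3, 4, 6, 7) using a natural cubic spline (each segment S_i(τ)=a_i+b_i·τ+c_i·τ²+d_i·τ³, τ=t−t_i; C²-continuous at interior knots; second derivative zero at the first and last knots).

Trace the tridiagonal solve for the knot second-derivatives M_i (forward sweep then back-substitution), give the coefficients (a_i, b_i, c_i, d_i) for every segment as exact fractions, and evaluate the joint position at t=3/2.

Δ: Δ0=-1, Δ1=8, Δ2=-3, Δ3=1, Δ4=2
row 1: diag=6, rhs=54; c'=1/6, d'=9
row 2: denom=4−1·1/6=23/6; d'=(-66−1·9)/(23/6)=-450/23
row 3: denom=6−1·6/23=132/23; d'=(24−1·-450/23)/(132/23)=167/22
row 4: denom=6−2·23/66=175/33; d'=(6−2·167/22)/(175/33)=-303/175
back: M4=-303/175
back: M3=167/22−23/66·-303/175=1434/175
back: M2=-450/23−6/23·1434/175=-3798/175
back: M1=9−1/6·-3798/175=2208/175
M: M0=0, M1=2208/175, M2=-3798/175, M3=1434/175, M4=-303/175, M5=0
seg 0: a=-3, c=M0/2=0, d=(M1−M0)/(6·2)=184/175, b=Δ0−h0·(2M0+M1)/6=-911/175
seg 1: a=-5, c=M1/2=1104/175, d=(M2−M1)/(6·1)=-143/25, b=Δ1−h1·(2M1+M2)/6=1297/175
seg 2: a=3, c=M2/2=-1899/175, d=(M3−M2)/(6·1)=872/175, b=Δ2−h2·(2M2+M3)/6=502/175
seg 3: a=0, c=M3/2=717/175, d=(M4−M3)/(6·2)=-579/700, b=Δ3−h3·(2M3+M4)/6=-136/35
seg 4: a=2, c=M4/2=-303/350, d=(M5−M4)/(6·1)=101/350, b=Δ4−h4·(2M4+M5)/6=451/175
t_q=3/2 → seg 0, τ=3/2; S=-3+-911/175·τ+0·τ²+184/175·τ³=-363/50

  seg 0: a=-3 b=-911/175 c=0 d=184/175
  seg 1: a=-5 b=1297/175 c=1104/175 d=-143/25
  seg 2: a=3 b=502/175 c=-1899/175 d=872/175
  seg 3: a=0 b=-136/35 c=717/175 d=-579/700
  seg 4: a=2 b=451/175 c=-303/350 d=101/350
S(3/2) = -363/50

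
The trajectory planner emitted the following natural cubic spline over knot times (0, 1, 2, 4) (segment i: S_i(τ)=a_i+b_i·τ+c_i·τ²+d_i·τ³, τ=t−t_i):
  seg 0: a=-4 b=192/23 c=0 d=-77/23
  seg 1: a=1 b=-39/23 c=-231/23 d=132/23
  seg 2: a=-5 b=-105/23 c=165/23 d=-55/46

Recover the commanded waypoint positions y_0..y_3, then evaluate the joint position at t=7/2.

y_0=-4 y_1=1 y_2=-5 y_3=5
S(7/2) = 95/368

y_0 = S_0(0) = a_0 = -4
y_1 = S_1(0) = a_1 = 1
y_2 = S_2(0) = a_2 = -5
y_3 = S_2(2) = 5
t_q=7/2 is in segment 2 (τ=3/2); S_2(τ)=95/368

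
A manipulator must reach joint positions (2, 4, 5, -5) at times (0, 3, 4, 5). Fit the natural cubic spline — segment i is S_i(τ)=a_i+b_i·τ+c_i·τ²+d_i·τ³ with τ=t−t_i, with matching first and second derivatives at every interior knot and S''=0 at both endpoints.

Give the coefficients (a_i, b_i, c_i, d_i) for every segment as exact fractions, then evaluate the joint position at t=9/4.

  seg 0: a=2 b=-49/93 c=0 d=37/279
  seg 1: a=4 b=284/93 c=37/31 d=-302/93
  seg 2: a=5 b=-400/93 c=-265/31 d=265/93
S(9/4) = 4613/1984

Δ: Δ0=2/3, Δ1=1, Δ2=-10
row 1: diag=8, rhs=2; c'=1/8, d'=1/4
row 2: denom=4−1·1/8=31/8; d'=(-66−1·1/4)/(31/8)=-530/31
back: M2=-530/31
back: M1=1/4−1/8·-530/31=74/31
M: M0=0, M1=74/31, M2=-530/31, M3=0
seg 0: a=2, c=M0/2=0, d=(M1−M0)/(6·3)=37/279, b=Δ0−h0·(2M0+M1)/6=-49/93
seg 1: a=4, c=M1/2=37/31, d=(M2−M1)/(6·1)=-302/93, b=Δ1−h1·(2M1+M2)/6=284/93
seg 2: a=5, c=M2/2=-265/31, d=(M3−M2)/(6·1)=265/93, b=Δ2−h2·(2M2+M3)/6=-400/93
t_q=9/4 → seg 0, τ=9/4; S=2+-49/93·τ+0·τ²+37/279·τ³=4613/1984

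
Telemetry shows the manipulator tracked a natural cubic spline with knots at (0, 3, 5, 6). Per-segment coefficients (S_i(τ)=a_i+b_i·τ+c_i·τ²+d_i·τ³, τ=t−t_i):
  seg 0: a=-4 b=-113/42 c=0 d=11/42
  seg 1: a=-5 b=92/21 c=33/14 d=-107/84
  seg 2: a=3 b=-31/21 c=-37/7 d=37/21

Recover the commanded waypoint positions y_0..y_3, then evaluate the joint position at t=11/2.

y_0=-4 y_1=-5 y_2=3 y_3=-2
S(11/2) = 65/56

y_0 = S_0(0) = a_0 = -4
y_1 = S_1(0) = a_1 = -5
y_2 = S_2(0) = a_2 = 3
y_3 = S_2(1) = -2
t_q=11/2 is in segment 2 (τ=1/2); S_2(τ)=65/56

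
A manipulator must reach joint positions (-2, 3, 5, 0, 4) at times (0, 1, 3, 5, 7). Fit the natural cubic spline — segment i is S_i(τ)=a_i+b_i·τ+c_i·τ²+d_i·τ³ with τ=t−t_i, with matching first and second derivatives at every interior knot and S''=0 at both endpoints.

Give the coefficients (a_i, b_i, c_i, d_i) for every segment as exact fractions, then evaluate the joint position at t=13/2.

Δ: Δ0=5, Δ1=1, Δ2=-5/2, Δ3=2
row 1: diag=6, rhs=-24; c'=1/3, d'=-4
row 2: denom=8−2·1/3=22/3; d'=(-21−2·-4)/(22/3)=-39/22
row 3: denom=8−2·3/11=82/11; d'=(27−2·-39/22)/(82/11)=168/41
back: M3=168/41
back: M2=-39/22−3/11·168/41=-237/82
back: M1=-4−1/3·-237/82=-249/82
M: M0=0, M1=-249/82, M2=-237/82, M3=168/41, M4=0
seg 0: a=-2, c=M0/2=0, d=(M1−M0)/(6·1)=-83/164, b=Δ0−h0·(2M0+M1)/6=903/164
seg 1: a=3, c=M1/2=-249/164, d=(M2−M1)/(6·2)=1/82, b=Δ1−h1·(2M1+M2)/6=327/82
seg 2: a=5, c=M2/2=-237/164, d=(M3−M2)/(6·2)=191/328, b=Δ2−h2·(2M2+M3)/6=-159/82
seg 3: a=0, c=M3/2=84/41, d=(M4−M3)/(6·2)=-14/41, b=Δ3−h3·(2M3+M4)/6=-30/41
t_q=13/2 → seg 3, τ=3/2; S=0+-30/41·τ+84/41·τ²+-14/41·τ³=387/164

  seg 0: a=-2 b=903/164 c=0 d=-83/164
  seg 1: a=3 b=327/82 c=-249/164 d=1/82
  seg 2: a=5 b=-159/82 c=-237/164 d=191/328
  seg 3: a=0 b=-30/41 c=84/41 d=-14/41
S(13/2) = 387/164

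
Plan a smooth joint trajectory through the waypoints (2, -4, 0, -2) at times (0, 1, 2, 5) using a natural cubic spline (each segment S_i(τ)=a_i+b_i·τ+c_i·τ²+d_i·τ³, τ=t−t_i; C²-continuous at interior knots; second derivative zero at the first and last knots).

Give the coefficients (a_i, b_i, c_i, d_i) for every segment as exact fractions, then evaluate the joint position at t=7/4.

  seg 0: a=2 b=-812/93 c=0 d=254/93
  seg 1: a=-4 b=-50/93 c=254/31 d=-340/93
  seg 2: a=0 b=454/93 c=-86/31 d=86/279
S(7/4) = -663/496

Δ: Δ0=-6, Δ1=4, Δ2=-2/3
row 1: diag=4, rhs=60; c'=1/4, d'=15
row 2: denom=8−1·1/4=31/4; d'=(-28−1·15)/(31/4)=-172/31
back: M2=-172/31
back: M1=15−1/4·-172/31=508/31
M: M0=0, M1=508/31, M2=-172/31, M3=0
seg 0: a=2, c=M0/2=0, d=(M1−M0)/(6·1)=254/93, b=Δ0−h0·(2M0+M1)/6=-812/93
seg 1: a=-4, c=M1/2=254/31, d=(M2−M1)/(6·1)=-340/93, b=Δ1−h1·(2M1+M2)/6=-50/93
seg 2: a=0, c=M2/2=-86/31, d=(M3−M2)/(6·3)=86/279, b=Δ2−h2·(2M2+M3)/6=454/93
t_q=7/4 → seg 1, τ=3/4; S=-4+-50/93·τ+254/31·τ²+-340/93·τ³=-663/496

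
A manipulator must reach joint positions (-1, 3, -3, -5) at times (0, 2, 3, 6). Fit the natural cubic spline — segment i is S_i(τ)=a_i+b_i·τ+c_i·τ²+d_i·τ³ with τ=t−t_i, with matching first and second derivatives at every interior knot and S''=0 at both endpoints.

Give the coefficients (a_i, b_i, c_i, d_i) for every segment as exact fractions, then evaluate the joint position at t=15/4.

  seg 0: a=-1 b=698/141 c=0 d=-104/141
  seg 1: a=3 b=-550/141 c=-208/47 d=328/141
  seg 2: a=-3 b=-814/141 c=120/47 d=-40/141
S(15/4) = -2261/376

Δ: Δ0=2, Δ1=-6, Δ2=-2/3
row 1: diag=6, rhs=-48; c'=1/6, d'=-8
row 2: denom=8−1·1/6=47/6; d'=(32−1·-8)/(47/6)=240/47
back: M2=240/47
back: M1=-8−1/6·240/47=-416/47
M: M0=0, M1=-416/47, M2=240/47, M3=0
seg 0: a=-1, c=M0/2=0, d=(M1−M0)/(6·2)=-104/141, b=Δ0−h0·(2M0+M1)/6=698/141
seg 1: a=3, c=M1/2=-208/47, d=(M2−M1)/(6·1)=328/141, b=Δ1−h1·(2M1+M2)/6=-550/141
seg 2: a=-3, c=M2/2=120/47, d=(M3−M2)/(6·3)=-40/141, b=Δ2−h2·(2M2+M3)/6=-814/141
t_q=15/4 → seg 2, τ=3/4; S=-3+-814/141·τ+120/47·τ²+-40/141·τ³=-2261/376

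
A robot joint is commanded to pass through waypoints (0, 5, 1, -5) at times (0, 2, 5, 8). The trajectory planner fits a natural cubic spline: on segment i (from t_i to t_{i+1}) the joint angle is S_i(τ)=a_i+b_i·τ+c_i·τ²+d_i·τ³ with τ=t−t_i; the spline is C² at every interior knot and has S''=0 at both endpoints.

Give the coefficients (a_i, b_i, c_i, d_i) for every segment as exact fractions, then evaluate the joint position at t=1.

  seg 0: a=0 b=731/222 c=0 d=-22/111
  seg 1: a=5 b=203/222 c=-44/37 d=293/1998
  seg 2: a=1 b=-251/111 c=29/222 d=-29/1998
S(1) = 229/74

Δ: Δ0=5/2, Δ1=-4/3, Δ2=-2
row 1: diag=10, rhs=-23; c'=3/10, d'=-23/10
row 2: denom=12−3·3/10=111/10; d'=(-4−3·-23/10)/(111/10)=29/111
back: M2=29/111
back: M1=-23/10−3/10·29/111=-88/37
M: M0=0, M1=-88/37, M2=29/111, M3=0
seg 0: a=0, c=M0/2=0, d=(M1−M0)/(6·2)=-22/111, b=Δ0−h0·(2M0+M1)/6=731/222
seg 1: a=5, c=M1/2=-44/37, d=(M2−M1)/(6·3)=293/1998, b=Δ1−h1·(2M1+M2)/6=203/222
seg 2: a=1, c=M2/2=29/222, d=(M3−M2)/(6·3)=-29/1998, b=Δ2−h2·(2M2+M3)/6=-251/111
t_q=1 → seg 0, τ=1; S=0+731/222·τ+0·τ²+-22/111·τ³=229/74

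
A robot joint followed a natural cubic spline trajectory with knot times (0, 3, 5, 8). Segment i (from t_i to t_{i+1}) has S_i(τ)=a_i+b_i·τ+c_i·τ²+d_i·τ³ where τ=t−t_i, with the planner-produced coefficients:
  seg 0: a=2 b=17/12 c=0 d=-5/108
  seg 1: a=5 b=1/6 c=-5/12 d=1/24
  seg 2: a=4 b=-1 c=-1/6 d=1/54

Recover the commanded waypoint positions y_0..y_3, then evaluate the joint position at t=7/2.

y_0=2 y_1=5 y_2=4 y_3=0
S(7/2) = 319/64

y_0 = S_0(0) = a_0 = 2
y_1 = S_1(0) = a_1 = 5
y_2 = S_2(0) = a_2 = 4
y_3 = S_2(3) = 0
t_q=7/2 is in segment 1 (τ=1/2); S_1(τ)=319/64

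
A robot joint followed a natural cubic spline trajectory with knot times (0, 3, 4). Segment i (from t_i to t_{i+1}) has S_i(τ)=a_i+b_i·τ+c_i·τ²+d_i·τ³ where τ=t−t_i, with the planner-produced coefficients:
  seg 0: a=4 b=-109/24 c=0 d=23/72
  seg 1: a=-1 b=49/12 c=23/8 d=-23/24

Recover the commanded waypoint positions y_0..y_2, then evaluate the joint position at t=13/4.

y_0=4 y_1=-1 y_2=5
S(13/4) = 95/512

y_0 = S_0(0) = a_0 = 4
y_1 = S_1(0) = a_1 = -1
y_2 = S_1(1) = 5
t_q=13/4 is in segment 1 (τ=1/4); S_1(τ)=95/512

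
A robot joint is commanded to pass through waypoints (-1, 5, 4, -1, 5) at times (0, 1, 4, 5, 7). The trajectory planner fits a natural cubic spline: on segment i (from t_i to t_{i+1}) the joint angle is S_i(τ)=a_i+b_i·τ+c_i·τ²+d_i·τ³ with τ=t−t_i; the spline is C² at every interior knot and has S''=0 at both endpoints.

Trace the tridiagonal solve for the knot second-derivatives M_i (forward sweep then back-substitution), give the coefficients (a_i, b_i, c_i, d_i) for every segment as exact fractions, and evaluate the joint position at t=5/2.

Δ: Δ0=6, Δ1=-1/3, Δ2=-5, Δ3=3
row 1: diag=8, rhs=-38; c'=3/8, d'=-19/4
row 2: denom=8−3·3/8=55/8; d'=(-28−3·-19/4)/(55/8)=-2
row 3: denom=6−1·8/55=322/55; d'=(48−1·-2)/(322/55)=1375/161
back: M3=1375/161
back: M2=-2−8/55·1375/161=-522/161
back: M1=-19/4−3/8·-522/161=-569/161
M: M0=0, M1=-569/161, M2=-522/161, M3=1375/161, M4=0
seg 0: a=-1, c=M0/2=0, d=(M1−M0)/(6·1)=-569/966, b=Δ0−h0·(2M0+M1)/6=6365/966
seg 1: a=5, c=M1/2=-569/322, d=(M2−M1)/(6·3)=47/2898, b=Δ1−h1·(2M1+M2)/6=2329/483
seg 2: a=4, c=M2/2=-261/161, d=(M3−M2)/(6·1)=271/138, b=Δ2−h2·(2M2+M3)/6=-5161/966
seg 3: a=-1, c=M3/2=1375/322, d=(M4−M3)/(6·2)=-1375/1932, b=Δ3−h3·(2M3+M4)/6=-1301/483
t_q=5/2 → seg 1, τ=3/2; S=5+2329/483·τ+-569/322·τ²+47/2898·τ³=21411/2576

  seg 0: a=-1 b=6365/966 c=0 d=-569/966
  seg 1: a=5 b=2329/483 c=-569/322 d=47/2898
  seg 2: a=4 b=-5161/966 c=-261/161 d=271/138
  seg 3: a=-1 b=-1301/483 c=1375/322 d=-1375/1932
S(5/2) = 21411/2576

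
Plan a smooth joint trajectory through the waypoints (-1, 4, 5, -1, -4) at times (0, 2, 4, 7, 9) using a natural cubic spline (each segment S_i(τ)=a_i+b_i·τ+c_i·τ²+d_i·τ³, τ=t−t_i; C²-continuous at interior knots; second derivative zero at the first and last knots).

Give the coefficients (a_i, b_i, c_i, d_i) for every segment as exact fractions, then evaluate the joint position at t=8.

  seg 0: a=-1 b=23/8 c=0 d=-3/32
  seg 1: a=4 b=7/4 c=-9/16 d=-1/32
  seg 2: a=5 b=-7/8 c=-3/4 d=1/8
  seg 3: a=-1 b=-2 c=3/8 d=-1/16
S(8) = -43/16

Δ: Δ0=5/2, Δ1=1/2, Δ2=-2, Δ3=-3/2
row 1: diag=8, rhs=-12; c'=1/4, d'=-3/2
row 2: denom=10−2·1/4=19/2; d'=(-15−2·-3/2)/(19/2)=-24/19
row 3: denom=10−3·6/19=172/19; d'=(3−3·-24/19)/(172/19)=3/4
back: M3=3/4
back: M2=-24/19−6/19·3/4=-3/2
back: M1=-3/2−1/4·-3/2=-9/8
M: M0=0, M1=-9/8, M2=-3/2, M3=3/4, M4=0
seg 0: a=-1, c=M0/2=0, d=(M1−M0)/(6·2)=-3/32, b=Δ0−h0·(2M0+M1)/6=23/8
seg 1: a=4, c=M1/2=-9/16, d=(M2−M1)/(6·2)=-1/32, b=Δ1−h1·(2M1+M2)/6=7/4
seg 2: a=5, c=M2/2=-3/4, d=(M3−M2)/(6·3)=1/8, b=Δ2−h2·(2M2+M3)/6=-7/8
seg 3: a=-1, c=M3/2=3/8, d=(M4−M3)/(6·2)=-1/16, b=Δ3−h3·(2M3+M4)/6=-2
t_q=8 → seg 3, τ=1; S=-1+-2·τ+3/8·τ²+-1/16·τ³=-43/16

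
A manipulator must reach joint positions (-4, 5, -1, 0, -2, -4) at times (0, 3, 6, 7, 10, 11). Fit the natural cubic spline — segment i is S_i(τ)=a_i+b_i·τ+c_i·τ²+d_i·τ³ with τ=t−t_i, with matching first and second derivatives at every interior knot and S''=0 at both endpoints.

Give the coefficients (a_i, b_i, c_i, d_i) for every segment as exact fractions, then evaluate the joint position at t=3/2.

Δ: Δ0=3, Δ1=-2, Δ2=1, Δ3=-2/3, Δ4=-2
row 1: diag=12, rhs=-30; c'=1/4, d'=-5/2
row 2: denom=8−3·1/4=29/4; d'=(18−3·-5/2)/(29/4)=102/29
row 3: denom=8−1·4/29=228/29; d'=(-10−1·102/29)/(228/29)=-98/57
row 4: denom=8−3·29/76=521/76; d'=(-8−3·-98/57)/(521/76)=-216/521
back: M4=-216/521
back: M3=-98/57−29/76·-216/521=-2440/1563
back: M2=102/29−4/29·-2440/1563=5834/1563
back: M1=-5/2−1/4·5834/1563=-5366/1563
M: M0=0, M1=-5366/1563, M2=5834/1563, M3=-2440/1563, M4=-216/521, M5=0
seg 0: a=-4, c=M0/2=0, d=(M1−M0)/(6·3)=-2683/14067, b=Δ0−h0·(2M0+M1)/6=7372/1563
seg 1: a=5, c=M1/2=-2683/1563, d=(M2−M1)/(6·3)=5600/14067, b=Δ1−h1·(2M1+M2)/6=-677/1563
seg 2: a=-1, c=M2/2=2917/1563, d=(M3−M2)/(6·1)=-1379/1563, b=Δ2−h2·(2M2+M3)/6=25/1563
seg 3: a=0, c=M3/2=-1220/1563, d=(M4−M3)/(6·3)=896/14067, b=Δ3−h3·(2M3+M4)/6=574/521
seg 4: a=-2, c=M4/2=-108/521, d=(M5−M4)/(6·1)=36/521, b=Δ4−h4·(2M4+M5)/6=-970/521
t_q=3/2 → seg 0, τ=3/2; S=-4+7372/1563·τ+0·τ²+-2683/14067·τ³=10133/4168

  seg 0: a=-4 b=7372/1563 c=0 d=-2683/14067
  seg 1: a=5 b=-677/1563 c=-2683/1563 d=5600/14067
  seg 2: a=-1 b=25/1563 c=2917/1563 d=-1379/1563
  seg 3: a=0 b=574/521 c=-1220/1563 d=896/14067
  seg 4: a=-2 b=-970/521 c=-108/521 d=36/521
S(3/2) = 10133/4168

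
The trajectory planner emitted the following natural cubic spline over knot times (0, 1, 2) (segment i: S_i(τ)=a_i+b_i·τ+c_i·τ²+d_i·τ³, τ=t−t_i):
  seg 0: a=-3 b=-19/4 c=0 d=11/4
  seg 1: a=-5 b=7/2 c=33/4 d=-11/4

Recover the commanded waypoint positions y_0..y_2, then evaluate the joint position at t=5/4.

y_0 = S_0(0) = a_0 = -3
y_1 = S_1(0) = a_1 = -5
y_2 = S_1(1) = 4
t_q=5/4 is in segment 1 (τ=1/4); S_1(τ)=-935/256

y_0=-3 y_1=-5 y_2=4
S(5/4) = -935/256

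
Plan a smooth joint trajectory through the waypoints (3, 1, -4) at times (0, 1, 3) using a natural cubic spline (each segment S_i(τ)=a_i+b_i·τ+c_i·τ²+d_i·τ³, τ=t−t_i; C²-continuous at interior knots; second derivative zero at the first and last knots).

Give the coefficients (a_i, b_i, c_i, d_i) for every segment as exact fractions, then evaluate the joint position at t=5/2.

  seg 0: a=3 b=-23/12 c=0 d=-1/12
  seg 1: a=1 b=-13/6 c=-1/4 d=1/24
S(5/2) = -171/64

Δ: Δ0=-2, Δ1=-5/2
row 1: diag=6, rhs=-3; c'=1/3, d'=-1/2
back: M1=-1/2
M: M0=0, M1=-1/2, M2=0
seg 0: a=3, c=M0/2=0, d=(M1−M0)/(6·1)=-1/12, b=Δ0−h0·(2M0+M1)/6=-23/12
seg 1: a=1, c=M1/2=-1/4, d=(M2−M1)/(6·2)=1/24, b=Δ1−h1·(2M1+M2)/6=-13/6
t_q=5/2 → seg 1, τ=3/2; S=1+-13/6·τ+-1/4·τ²+1/24·τ³=-171/64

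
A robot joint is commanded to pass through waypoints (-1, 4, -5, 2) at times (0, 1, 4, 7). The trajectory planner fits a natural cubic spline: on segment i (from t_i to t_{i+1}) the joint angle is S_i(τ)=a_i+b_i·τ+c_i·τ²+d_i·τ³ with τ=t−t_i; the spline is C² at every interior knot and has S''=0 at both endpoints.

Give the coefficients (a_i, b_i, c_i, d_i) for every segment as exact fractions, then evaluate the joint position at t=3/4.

Δ: Δ0=5, Δ1=-3, Δ2=7/3
row 1: diag=8, rhs=-48; c'=3/8, d'=-6
row 2: denom=12−3·3/8=87/8; d'=(32−3·-6)/(87/8)=400/87
back: M2=400/87
back: M1=-6−3/8·400/87=-224/29
M: M0=0, M1=-224/29, M2=400/87, M3=0
seg 0: a=-1, c=M0/2=0, d=(M1−M0)/(6·1)=-112/87, b=Δ0−h0·(2M0+M1)/6=547/87
seg 1: a=4, c=M1/2=-112/29, d=(M2−M1)/(6·3)=536/783, b=Δ1−h1·(2M1+M2)/6=211/87
seg 2: a=-5, c=M2/2=200/87, d=(M3−M2)/(6·3)=-200/783, b=Δ2−h2·(2M2+M3)/6=-197/87
t_q=3/4 → seg 0, τ=3/4; S=-1+547/87·τ+0·τ²+-112/87·τ³=92/29

  seg 0: a=-1 b=547/87 c=0 d=-112/87
  seg 1: a=4 b=211/87 c=-112/29 d=536/783
  seg 2: a=-5 b=-197/87 c=200/87 d=-200/783
S(3/4) = 92/29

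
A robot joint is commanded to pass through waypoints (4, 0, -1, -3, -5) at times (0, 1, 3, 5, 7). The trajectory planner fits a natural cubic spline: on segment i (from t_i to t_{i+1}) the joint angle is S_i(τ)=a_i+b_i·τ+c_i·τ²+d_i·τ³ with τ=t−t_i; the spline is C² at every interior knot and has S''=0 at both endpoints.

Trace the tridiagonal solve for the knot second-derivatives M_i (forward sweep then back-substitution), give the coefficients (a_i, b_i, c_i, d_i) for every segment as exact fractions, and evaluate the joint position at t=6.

Δ: Δ0=-4, Δ1=-1/2, Δ2=-1, Δ3=-1
row 1: diag=6, rhs=21; c'=1/3, d'=7/2
row 2: denom=8−2·1/3=22/3; d'=(-3−2·7/2)/(22/3)=-15/11
row 3: denom=8−2·3/11=82/11; d'=(0−2·-15/11)/(82/11)=15/41
back: M3=15/41
back: M2=-15/11−3/11·15/41=-60/41
back: M1=7/2−1/3·-60/41=327/82
M: M0=0, M1=327/82, M2=-60/41, M3=15/41, M4=0
seg 0: a=4, c=M0/2=0, d=(M1−M0)/(6·1)=109/164, b=Δ0−h0·(2M0+M1)/6=-765/164
seg 1: a=0, c=M1/2=327/164, d=(M2−M1)/(6·2)=-149/328, b=Δ1−h1·(2M1+M2)/6=-219/82
seg 2: a=-1, c=M2/2=-30/41, d=(M3−M2)/(6·2)=25/164, b=Δ2−h2·(2M2+M3)/6=-6/41
seg 3: a=-3, c=M3/2=15/82, d=(M4−M3)/(6·2)=-5/164, b=Δ3−h3·(2M3+M4)/6=-51/41
t_q=6 → seg 3, τ=1; S=-3+-51/41·τ+15/82·τ²+-5/164·τ³=-671/164

  seg 0: a=4 b=-765/164 c=0 d=109/164
  seg 1: a=0 b=-219/82 c=327/164 d=-149/328
  seg 2: a=-1 b=-6/41 c=-30/41 d=25/164
  seg 3: a=-3 b=-51/41 c=15/82 d=-5/164
S(6) = -671/164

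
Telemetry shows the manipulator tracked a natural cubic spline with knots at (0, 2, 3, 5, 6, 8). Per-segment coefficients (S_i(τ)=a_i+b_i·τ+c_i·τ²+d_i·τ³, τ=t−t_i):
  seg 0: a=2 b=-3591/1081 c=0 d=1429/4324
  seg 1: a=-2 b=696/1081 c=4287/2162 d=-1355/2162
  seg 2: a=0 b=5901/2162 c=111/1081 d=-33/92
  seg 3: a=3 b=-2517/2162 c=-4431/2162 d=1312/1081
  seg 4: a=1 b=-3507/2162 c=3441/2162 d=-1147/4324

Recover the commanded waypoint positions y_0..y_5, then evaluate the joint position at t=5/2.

y_0 = S_0(0) = a_0 = 2
y_1 = S_1(0) = a_1 = -2
y_2 = S_2(0) = a_2 = 0
y_3 = S_3(0) = a_3 = 3
y_4 = S_4(0) = a_4 = 1
y_5 = S_4(2) = 2
t_q=5/2 is in segment 1 (τ=1/2); S_1(τ)=-21805/17296

y_0=2 y_1=-2 y_2=0 y_3=3 y_4=1 y_5=2
S(5/2) = -21805/17296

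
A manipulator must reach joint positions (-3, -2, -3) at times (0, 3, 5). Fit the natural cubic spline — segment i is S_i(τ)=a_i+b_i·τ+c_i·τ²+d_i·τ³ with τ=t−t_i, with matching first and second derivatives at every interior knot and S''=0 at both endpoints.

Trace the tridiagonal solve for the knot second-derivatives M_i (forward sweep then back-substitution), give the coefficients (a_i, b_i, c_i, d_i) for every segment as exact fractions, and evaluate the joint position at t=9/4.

Δ: Δ0=1/3, Δ1=-1/2
row 1: diag=10, rhs=-5; c'=1/5, d'=-1/2
back: M1=-1/2
M: M0=0, M1=-1/2, M2=0
seg 0: a=-3, c=M0/2=0, d=(M1−M0)/(6·3)=-1/36, b=Δ0−h0·(2M0+M1)/6=7/12
seg 1: a=-2, c=M1/2=-1/4, d=(M2−M1)/(6·2)=1/24, b=Δ1−h1·(2M1+M2)/6=-1/6
t_q=9/4 → seg 0, τ=9/4; S=-3+7/12·τ+0·τ²+-1/36·τ³=-513/256

  seg 0: a=-3 b=7/12 c=0 d=-1/36
  seg 1: a=-2 b=-1/6 c=-1/4 d=1/24
S(9/4) = -513/256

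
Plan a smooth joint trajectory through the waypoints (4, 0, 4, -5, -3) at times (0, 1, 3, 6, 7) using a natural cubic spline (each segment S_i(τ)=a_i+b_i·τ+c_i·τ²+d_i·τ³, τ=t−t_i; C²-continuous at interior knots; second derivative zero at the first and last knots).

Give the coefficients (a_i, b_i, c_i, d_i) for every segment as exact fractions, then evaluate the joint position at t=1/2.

Δ: Δ0=-4, Δ1=2, Δ2=-3, Δ3=2
row 1: diag=6, rhs=36; c'=1/3, d'=6
row 2: denom=10−2·1/3=28/3; d'=(-30−2·6)/(28/3)=-9/2
row 3: denom=8−3·9/28=197/28; d'=(30−3·-9/2)/(197/28)=1218/197
back: M3=1218/197
back: M2=-9/2−9/28·1218/197=-1278/197
back: M1=6−1/3·-1278/197=1608/197
M: M0=0, M1=1608/197, M2=-1278/197, M3=1218/197, M4=0
seg 0: a=4, c=M0/2=0, d=(M1−M0)/(6·1)=268/197, b=Δ0−h0·(2M0+M1)/6=-1056/197
seg 1: a=0, c=M1/2=804/197, d=(M2−M1)/(6·2)=-481/394, b=Δ1−h1·(2M1+M2)/6=-252/197
seg 2: a=4, c=M2/2=-639/197, d=(M3−M2)/(6·3)=416/591, b=Δ2−h2·(2M2+M3)/6=78/197
seg 3: a=-5, c=M3/2=609/197, d=(M4−M3)/(6·1)=-203/197, b=Δ3−h3·(2M3+M4)/6=-12/197
t_q=1/2 → seg 0, τ=1/2; S=4+-1056/197·τ+0·τ²+268/197·τ³=587/394

  seg 0: a=4 b=-1056/197 c=0 d=268/197
  seg 1: a=0 b=-252/197 c=804/197 d=-481/394
  seg 2: a=4 b=78/197 c=-639/197 d=416/591
  seg 3: a=-5 b=-12/197 c=609/197 d=-203/197
S(1/2) = 587/394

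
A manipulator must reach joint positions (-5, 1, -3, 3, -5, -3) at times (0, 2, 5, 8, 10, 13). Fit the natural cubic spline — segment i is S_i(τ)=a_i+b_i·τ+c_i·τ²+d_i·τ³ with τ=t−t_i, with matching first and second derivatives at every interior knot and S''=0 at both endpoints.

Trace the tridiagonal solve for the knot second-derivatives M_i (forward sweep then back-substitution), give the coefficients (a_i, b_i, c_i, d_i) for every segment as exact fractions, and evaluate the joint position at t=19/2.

  seg 0: a=-5 b=3470/813 c=0 d=-1031/3252
  seg 1: a=1 b=377/813 c=-1031/542 d=2119/4878
  seg 2: a=-3 b=1267/1626 c=544/271 d=-7807/14634
  seg 3: a=3 b=-1285/813 c=-4543/1626 d=644/813
  seg 4: a=-5 b=-881/271 c=3185/1626 d=-3185/14634
S(19/2) = -6469/2168

Δ: Δ0=3, Δ1=-4/3, Δ2=2, Δ3=-4, Δ4=2/3
row 1: diag=10, rhs=-26; c'=3/10, d'=-13/5
row 2: denom=12−3·3/10=111/10; d'=(20−3·-13/5)/(111/10)=278/111
row 3: denom=10−3·10/37=340/37; d'=(-36−3·278/111)/(340/37)=-161/34
row 4: denom=10−2·37/170=813/85; d'=(28−2·-161/34)/(813/85)=3185/813
back: M4=3185/813
back: M3=-161/34−37/170·3185/813=-4543/813
back: M2=278/111−10/37·-4543/813=1088/271
back: M1=-13/5−3/10·1088/271=-1031/271
M: M0=0, M1=-1031/271, M2=1088/271, M3=-4543/813, M4=3185/813, M5=0
seg 0: a=-5, c=M0/2=0, d=(M1−M0)/(6·2)=-1031/3252, b=Δ0−h0·(2M0+M1)/6=3470/813
seg 1: a=1, c=M1/2=-1031/542, d=(M2−M1)/(6·3)=2119/4878, b=Δ1−h1·(2M1+M2)/6=377/813
seg 2: a=-3, c=M2/2=544/271, d=(M3−M2)/(6·3)=-7807/14634, b=Δ2−h2·(2M2+M3)/6=1267/1626
seg 3: a=3, c=M3/2=-4543/1626, d=(M4−M3)/(6·2)=644/813, b=Δ3−h3·(2M3+M4)/6=-1285/813
seg 4: a=-5, c=M4/2=3185/1626, d=(M5−M4)/(6·3)=-3185/14634, b=Δ4−h4·(2M4+M5)/6=-881/271
t_q=19/2 → seg 3, τ=3/2; S=3+-1285/813·τ+-4543/1626·τ²+644/813·τ³=-6469/2168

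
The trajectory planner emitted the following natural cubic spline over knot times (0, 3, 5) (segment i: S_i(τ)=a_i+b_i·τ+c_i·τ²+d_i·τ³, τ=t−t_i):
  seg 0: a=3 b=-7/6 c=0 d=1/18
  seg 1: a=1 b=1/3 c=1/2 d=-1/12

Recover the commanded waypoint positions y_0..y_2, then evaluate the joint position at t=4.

y_0=3 y_1=1 y_2=3
S(4) = 7/4

y_0 = S_0(0) = a_0 = 3
y_1 = S_1(0) = a_1 = 1
y_2 = S_1(2) = 3
t_q=4 is in segment 1 (τ=1); S_1(τ)=7/4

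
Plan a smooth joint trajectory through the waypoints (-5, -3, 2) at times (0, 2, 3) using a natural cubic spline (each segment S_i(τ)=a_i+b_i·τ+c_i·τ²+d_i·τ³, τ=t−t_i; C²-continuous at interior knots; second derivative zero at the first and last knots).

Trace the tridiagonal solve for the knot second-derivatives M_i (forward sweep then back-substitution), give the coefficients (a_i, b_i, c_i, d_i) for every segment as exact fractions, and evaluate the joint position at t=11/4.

Δ: Δ0=1, Δ1=5
row 1: diag=6, rhs=24; c'=1/6, d'=4
back: M1=4
M: M0=0, M1=4, M2=0
seg 0: a=-5, c=M0/2=0, d=(M1−M0)/(6·2)=1/3, b=Δ0−h0·(2M0+M1)/6=-1/3
seg 1: a=-3, c=M1/2=2, d=(M2−M1)/(6·1)=-2/3, b=Δ1−h1·(2M1+M2)/6=11/3
t_q=11/4 → seg 1, τ=3/4; S=-3+11/3·τ+2·τ²+-2/3·τ³=19/32

  seg 0: a=-5 b=-1/3 c=0 d=1/3
  seg 1: a=-3 b=11/3 c=2 d=-2/3
S(11/4) = 19/32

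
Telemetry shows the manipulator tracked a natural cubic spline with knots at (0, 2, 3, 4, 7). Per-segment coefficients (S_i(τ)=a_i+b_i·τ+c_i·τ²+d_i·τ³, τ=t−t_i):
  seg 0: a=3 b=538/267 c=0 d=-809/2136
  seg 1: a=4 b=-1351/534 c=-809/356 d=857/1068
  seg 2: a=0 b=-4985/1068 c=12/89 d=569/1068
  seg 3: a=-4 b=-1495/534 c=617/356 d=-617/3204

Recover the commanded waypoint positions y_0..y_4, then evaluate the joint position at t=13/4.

y_0=3 y_1=4 y_2=0 y_3=-4 y_4=-2
S(13/4) = -26205/22784

y_0 = S_0(0) = a_0 = 3
y_1 = S_1(0) = a_1 = 4
y_2 = S_2(0) = a_2 = 0
y_3 = S_3(0) = a_3 = -4
y_4 = S_3(3) = -2
t_q=13/4 is in segment 2 (τ=1/4); S_2(τ)=-26205/22784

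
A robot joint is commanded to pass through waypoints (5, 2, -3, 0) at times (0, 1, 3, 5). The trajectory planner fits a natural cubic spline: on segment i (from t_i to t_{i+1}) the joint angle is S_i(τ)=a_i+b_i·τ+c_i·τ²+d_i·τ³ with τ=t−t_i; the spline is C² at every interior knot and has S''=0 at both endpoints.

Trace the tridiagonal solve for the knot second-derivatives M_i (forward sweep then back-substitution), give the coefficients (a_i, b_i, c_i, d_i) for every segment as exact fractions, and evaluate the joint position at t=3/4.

  seg 0: a=5 b=-32/11 c=0 d=-1/11
  seg 1: a=2 b=-35/11 c=-3/11 d=27/88
  seg 2: a=-3 b=-13/22 c=69/44 d=-23/88
S(3/4) = 1957/704

Δ: Δ0=-3, Δ1=-5/2, Δ2=3/2
row 1: diag=6, rhs=3; c'=1/3, d'=1/2
row 2: denom=8−2·1/3=22/3; d'=(24−2·1/2)/(22/3)=69/22
back: M2=69/22
back: M1=1/2−1/3·69/22=-6/11
M: M0=0, M1=-6/11, M2=69/22, M3=0
seg 0: a=5, c=M0/2=0, d=(M1−M0)/(6·1)=-1/11, b=Δ0−h0·(2M0+M1)/6=-32/11
seg 1: a=2, c=M1/2=-3/11, d=(M2−M1)/(6·2)=27/88, b=Δ1−h1·(2M1+M2)/6=-35/11
seg 2: a=-3, c=M2/2=69/44, d=(M3−M2)/(6·2)=-23/88, b=Δ2−h2·(2M2+M3)/6=-13/22
t_q=3/4 → seg 0, τ=3/4; S=5+-32/11·τ+0·τ²+-1/11·τ³=1957/704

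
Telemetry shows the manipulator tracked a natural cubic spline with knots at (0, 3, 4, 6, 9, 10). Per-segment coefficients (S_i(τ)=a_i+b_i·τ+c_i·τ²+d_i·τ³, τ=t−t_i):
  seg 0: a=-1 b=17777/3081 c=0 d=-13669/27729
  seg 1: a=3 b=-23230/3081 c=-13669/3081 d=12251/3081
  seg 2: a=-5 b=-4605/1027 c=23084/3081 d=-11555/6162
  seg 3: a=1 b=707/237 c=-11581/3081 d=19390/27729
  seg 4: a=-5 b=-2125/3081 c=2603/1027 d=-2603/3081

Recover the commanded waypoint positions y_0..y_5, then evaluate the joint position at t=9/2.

y_0=-1 y_1=3 y_2=-5 y_3=1 y_4=-5 y_5=-4
S(9/2) = -92073/16432

y_0 = S_0(0) = a_0 = -1
y_1 = S_1(0) = a_1 = 3
y_2 = S_2(0) = a_2 = -5
y_3 = S_3(0) = a_3 = 1
y_4 = S_4(0) = a_4 = -5
y_5 = S_4(1) = -4
t_q=9/2 is in segment 2 (τ=1/2); S_2(τ)=-92073/16432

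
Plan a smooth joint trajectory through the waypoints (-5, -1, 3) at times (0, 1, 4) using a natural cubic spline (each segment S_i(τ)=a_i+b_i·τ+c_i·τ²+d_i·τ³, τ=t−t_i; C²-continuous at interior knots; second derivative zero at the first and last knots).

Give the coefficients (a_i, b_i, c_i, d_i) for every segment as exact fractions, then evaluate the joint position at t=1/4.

Δ: Δ0=4, Δ1=4/3
row 1: diag=8, rhs=-16; c'=3/8, d'=-2
back: M1=-2
M: M0=0, M1=-2, M2=0
seg 0: a=-5, c=M0/2=0, d=(M1−M0)/(6·1)=-1/3, b=Δ0−h0·(2M0+M1)/6=13/3
seg 1: a=-1, c=M1/2=-1, d=(M2−M1)/(6·3)=1/9, b=Δ1−h1·(2M1+M2)/6=10/3
t_q=1/4 → seg 0, τ=1/4; S=-5+13/3·τ+0·τ²+-1/3·τ³=-251/64

  seg 0: a=-5 b=13/3 c=0 d=-1/3
  seg 1: a=-1 b=10/3 c=-1 d=1/9
S(1/4) = -251/64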